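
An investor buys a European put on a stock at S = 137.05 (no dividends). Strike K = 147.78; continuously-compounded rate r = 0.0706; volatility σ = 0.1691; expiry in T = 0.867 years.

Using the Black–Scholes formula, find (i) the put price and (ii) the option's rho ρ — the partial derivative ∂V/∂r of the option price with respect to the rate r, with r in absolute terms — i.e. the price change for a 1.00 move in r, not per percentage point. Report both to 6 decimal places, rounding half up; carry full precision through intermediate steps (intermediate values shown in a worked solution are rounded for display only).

price = 9.674055
ρ = -68.332294

σ√T = 0.1691·√0.867 = 0.157454
d₁ = (ln(S/K) + (r+σ²/2)T) / (σ√T) = (ln(137.05/147.78) + (0.0706+0.1691²/2)·0.867) / 0.157454 = (-0.075379 + 0.073606) / 0.157454 = -0.011259
d₂ = d₁ − σ√T = -0.011259 − 0.157454 = -0.168713
e^{−rT} = e^{−0.0706·0.867} = 0.940625
N(−d₁) = 0.504492,  N(−d₂) = 0.566989
Put price V = K·e^{−rT}·N(−d₂) − S·N(−d₁) = 78.814641 − 69.140586 = 9.674055
ρ = −K·T·e^{−rT}·N(−d₂) = -68.332294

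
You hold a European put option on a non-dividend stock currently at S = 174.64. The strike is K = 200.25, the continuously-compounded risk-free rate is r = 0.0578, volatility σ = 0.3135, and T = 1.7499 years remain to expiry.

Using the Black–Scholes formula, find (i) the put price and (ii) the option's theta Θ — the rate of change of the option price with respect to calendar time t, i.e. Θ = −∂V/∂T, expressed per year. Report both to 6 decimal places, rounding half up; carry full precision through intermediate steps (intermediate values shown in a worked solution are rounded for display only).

σ√T = 0.3135·√1.7499 = 0.414710
d₁ = (ln(S/K) + (r+σ²/2)T) / (σ√T) = (ln(174.64/200.25) + (0.0578+0.3135²/2)·1.7499) / 0.414710 = (-0.136840 + 0.187136) / 0.414710 = 0.121281
d₂ = d₁ − σ√T = 0.121281 − 0.414710 = -0.293429
e^{−rT} = e^{−0.0578·1.7499} = 0.903803
N(−d₁) = 0.451734,  N(−d₂) = 0.615403
Put price V = K·e^{−rT}·N(−d₂) − S·N(−d₁) = 111.379580 − 78.890867 = 32.488713
φ(d₁) = (1/√(2π))·e^{−d₁²/2} = 0.396019
Θ = −S·φ(d₁)·σ/(2√T) + r·K·e^{−rT}·N(−d₂) = −8.195221 + 6.437740 = -1.757482

price = 32.488713
Θ = -1.757482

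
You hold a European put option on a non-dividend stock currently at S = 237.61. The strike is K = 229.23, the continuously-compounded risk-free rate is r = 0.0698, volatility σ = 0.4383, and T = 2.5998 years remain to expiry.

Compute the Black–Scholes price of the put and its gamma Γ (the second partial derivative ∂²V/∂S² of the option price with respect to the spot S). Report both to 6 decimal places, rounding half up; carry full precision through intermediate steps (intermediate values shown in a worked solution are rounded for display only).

price = 38.653820
Γ = 0.001910

σ√T = 0.4383·√2.5998 = 0.706710
d₁ = (ln(S/K) + (r+σ²/2)T) / (σ√T) = (ln(237.61/229.23) + (0.0698+0.4383²/2)·2.5998) / 0.706710 = (0.035905 + 0.431186) / 0.706710 = 0.660936
d₂ = d₁ − σ√T = 0.660936 − 0.706710 = -0.045774
e^{−rT} = e^{−0.0698·2.5998} = 0.834047
N(−d₁) = 0.254327,  N(−d₂) = 0.518255
Put price V = K·e^{−rT}·N(−d₂) − S·N(−d₁) = 99.084350 − 60.430530 = 38.653820
φ(d₁) = (1/√(2π))·e^{−d₁²/2} = 0.320665
Γ = φ(d₁) / (S·σ·√T) = 0.001910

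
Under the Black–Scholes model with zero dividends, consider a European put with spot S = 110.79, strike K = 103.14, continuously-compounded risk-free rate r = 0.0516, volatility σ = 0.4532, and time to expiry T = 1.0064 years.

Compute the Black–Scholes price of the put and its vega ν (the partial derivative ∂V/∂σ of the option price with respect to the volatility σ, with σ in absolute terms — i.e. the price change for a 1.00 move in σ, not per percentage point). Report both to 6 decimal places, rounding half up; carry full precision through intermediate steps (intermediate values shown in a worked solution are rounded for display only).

price = 13.006385
ν = 39.151096

σ√T = 0.4532·√1.0064 = 0.454648
d₁ = (ln(S/K) + (r+σ²/2)T) / (σ√T) = (ln(110.79/103.14) + (0.0516+0.4532²/2)·1.0064) / 0.454648 = (0.071549 + 0.155283) / 0.454648 = 0.498918
d₂ = d₁ − σ√T = 0.498918 − 0.454648 = 0.044270
e^{−rT} = e^{−0.0516·1.0064} = 0.949395
N(−d₁) = 0.308919,  N(−d₂) = 0.482345
Put price V = K·e^{−rT}·N(−d₂) − S·N(−d₁) = 47.231491 − 34.225106 = 13.006385
φ(d₁) = (1/√(2π))·e^{−d₁²/2} = 0.352256
ν = S·φ(d₁)·√T = 39.151096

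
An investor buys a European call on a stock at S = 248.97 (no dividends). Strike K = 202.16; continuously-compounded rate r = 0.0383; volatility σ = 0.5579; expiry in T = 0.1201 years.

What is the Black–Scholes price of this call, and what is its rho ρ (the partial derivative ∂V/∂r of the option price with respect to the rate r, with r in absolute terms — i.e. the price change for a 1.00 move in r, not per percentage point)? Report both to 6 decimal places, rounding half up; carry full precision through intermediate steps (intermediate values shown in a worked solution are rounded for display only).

price = 50.692368
ρ = 20.358944

σ√T = 0.5579·√0.1201 = 0.193343
d₁ = (ln(S/K) + (r+σ²/2)T) / (σ√T) = (ln(248.97/202.16) + (0.0383+0.5579²/2)·0.1201) / 0.193343 = (0.208273 + 0.023291) / 0.193343 = 1.197684
d₂ = d₁ − σ√T = 1.197684 − 0.193343 = 1.004341
e^{−rT} = e^{−0.0383·0.1201} = 0.995411
N(d₁) = 0.884480,  N(d₂) = 0.842393
Call price V = S·N(d₁) − K·e^{−rT}·N(d₂) = 220.208972 − 169.516604 = 50.692368
ρ = K·T·e^{−rT}·N(d₂) = 20.358944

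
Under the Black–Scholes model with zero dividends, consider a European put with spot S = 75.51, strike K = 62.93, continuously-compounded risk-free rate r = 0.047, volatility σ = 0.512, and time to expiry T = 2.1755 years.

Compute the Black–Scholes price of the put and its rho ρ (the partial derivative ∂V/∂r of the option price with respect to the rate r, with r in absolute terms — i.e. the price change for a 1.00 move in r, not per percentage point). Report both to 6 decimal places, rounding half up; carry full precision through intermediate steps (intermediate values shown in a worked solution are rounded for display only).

price = 11.411660
ρ = -61.841785

σ√T = 0.512·√2.1755 = 0.755178
d₁ = (ln(S/K) + (r+σ²/2)T) / (σ√T) = (ln(75.51/62.93) + (0.047+0.512²/2)·2.1755) / 0.755178 = (0.182242 + 0.387396) / 0.755178 = 0.754309
d₂ = d₁ − σ√T = 0.754309 − 0.755178 = -0.000869
e^{−rT} = e^{−0.047·2.1755} = 0.902805
N(−d₁) = 0.225332,  N(−d₂) = 0.500347
Put price V = K·e^{−rT}·N(−d₂) − S·N(−d₁) = 28.426470 − 17.014810 = 11.411660
ρ = −K·T·e^{−rT}·N(−d₂) = -61.841785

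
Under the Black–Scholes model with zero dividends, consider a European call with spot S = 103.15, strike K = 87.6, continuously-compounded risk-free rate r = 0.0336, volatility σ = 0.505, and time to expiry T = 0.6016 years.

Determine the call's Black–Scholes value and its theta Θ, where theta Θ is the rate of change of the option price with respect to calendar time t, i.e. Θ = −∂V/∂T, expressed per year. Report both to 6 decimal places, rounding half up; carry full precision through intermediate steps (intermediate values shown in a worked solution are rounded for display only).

price = 24.881918
Θ = -12.494002

σ√T = 0.505·√0.6016 = 0.391693
d₁ = (ln(S/K) + (r+σ²/2)T) / (σ√T) = (ln(103.15/87.6) + (0.0336+0.505²/2)·0.6016) / 0.391693 = (0.163403 + 0.096925) / 0.391693 = 0.664625
d₂ = d₁ − σ√T = 0.664625 − 0.391693 = 0.272932
e^{−rT} = e^{−0.0336·0.6016} = 0.979989
N(d₁) = 0.746855,  N(d₂) = 0.607547
Call price V = S·N(d₁) − K·e^{−rT}·N(d₂) = 77.038063 − 52.156145 = 24.881918
φ(d₁) = (1/√(2π))·e^{−d₁²/2} = 0.319883
Θ = −S·φ(d₁)·σ/(2√T) − r·K·e^{−rT}·N(d₂) = −10.741556 − 1.752446 = -12.494002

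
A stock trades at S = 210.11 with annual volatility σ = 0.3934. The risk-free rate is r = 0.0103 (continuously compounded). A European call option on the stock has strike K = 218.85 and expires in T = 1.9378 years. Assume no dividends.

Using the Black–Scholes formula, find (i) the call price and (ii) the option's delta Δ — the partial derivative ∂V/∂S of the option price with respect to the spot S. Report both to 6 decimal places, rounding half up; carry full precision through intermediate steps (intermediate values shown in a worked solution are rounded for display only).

σ√T = 0.3934·√1.9378 = 0.547632
d₁ = (ln(S/K) + (r+σ²/2)T) / (σ√T) = (ln(210.11/218.85) + (0.0103+0.3934²/2)·1.9378) / 0.547632 = (-0.040755 + 0.169910) / 0.547632 = 0.235842
d₂ = d₁ − σ√T = 0.235842 − 0.547632 = -0.311790
e^{−rT} = e^{−0.0103·1.9378} = 0.980239
N(d₁) = 0.593222,  N(d₂) = 0.377600
Call price V = S·N(d₁) − K·e^{−rT}·N(d₂) = 124.641915 − 81.004693 = 43.637222
Δ = N(d₁) = 0.593222

price = 43.637222
Δ = 0.593222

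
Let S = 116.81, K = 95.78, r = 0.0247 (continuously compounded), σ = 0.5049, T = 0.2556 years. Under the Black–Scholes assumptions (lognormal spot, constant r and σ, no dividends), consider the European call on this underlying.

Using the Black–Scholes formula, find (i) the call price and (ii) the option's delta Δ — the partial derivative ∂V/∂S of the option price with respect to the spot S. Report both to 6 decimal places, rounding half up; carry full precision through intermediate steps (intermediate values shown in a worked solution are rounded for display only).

σ√T = 0.5049·√0.2556 = 0.255262
d₁ = (ln(S/K) + (r+σ²/2)T) / (σ√T) = (ln(116.81/95.78) + (0.0247+0.5049²/2)·0.2556) / 0.255262 = (0.198495 + 0.038893) / 0.255262 = 0.929976
d₂ = d₁ − σ√T = 0.929976 − 0.255262 = 0.674714
e^{−rT} = e^{−0.0247·0.2556} = 0.993707
N(d₁) = 0.823808,  N(d₂) = 0.750071
Call price V = S·N(d₁) − K·e^{−rT}·N(d₂) = 96.229049 − 71.389708 = 24.839341
Δ = N(d₁) = 0.823808

price = 24.839341
Δ = 0.823808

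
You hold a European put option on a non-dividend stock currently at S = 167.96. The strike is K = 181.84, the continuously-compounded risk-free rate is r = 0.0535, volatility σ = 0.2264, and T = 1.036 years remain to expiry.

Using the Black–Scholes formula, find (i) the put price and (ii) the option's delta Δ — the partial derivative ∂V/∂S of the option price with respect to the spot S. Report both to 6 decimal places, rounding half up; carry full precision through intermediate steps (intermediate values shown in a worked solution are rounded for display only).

σ√T = 0.2264·√1.036 = 0.230439
d₁ = (ln(S/K) + (r+σ²/2)T) / (σ√T) = (ln(167.96/181.84) + (0.0535+0.2264²/2)·1.036) / 0.230439 = (-0.079401 + 0.081977) / 0.230439 = 0.011178
d₂ = d₁ − σ√T = 0.011178 − 0.230439 = -0.219261
e^{−rT} = e^{−0.0535·1.036} = 0.946082
N(−d₁) = 0.495541,  N(−d₂) = 0.586777
Put price V = K·e^{−rT}·N(−d₂) − S·N(−d₁) = 100.946475 − 83.231038 = 17.715437
Δ = −N(−d₁) = -0.495541

price = 17.715437
Δ = -0.495541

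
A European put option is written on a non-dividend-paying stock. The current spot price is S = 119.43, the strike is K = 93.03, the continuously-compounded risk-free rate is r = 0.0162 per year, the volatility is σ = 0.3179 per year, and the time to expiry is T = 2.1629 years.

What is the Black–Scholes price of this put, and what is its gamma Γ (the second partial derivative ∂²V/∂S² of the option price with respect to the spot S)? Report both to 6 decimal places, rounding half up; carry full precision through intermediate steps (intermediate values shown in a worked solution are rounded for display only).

σ√T = 0.3179·√2.1629 = 0.467529
d₁ = (ln(S/K) + (r+σ²/2)T) / (σ√T) = (ln(119.43/93.03) + (0.0162+0.3179²/2)·2.1629) / 0.467529 = (0.249808 + 0.144331) / 0.467529 = 0.843026
d₂ = d₁ − σ√T = 0.843026 − 0.467529 = 0.375497
e^{−rT} = e^{−0.0162·2.1629} = 0.965568
N(−d₁) = 0.199607,  N(−d₂) = 0.353646
Put price V = K·e^{−rT}·N(−d₂) − S·N(−d₁) = 31.766843 − 23.839066 = 7.927776
φ(d₁) = (1/√(2π))·e^{−d₁²/2} = 0.279631
Γ = φ(d₁) / (S·σ·√T) = 0.005008

price = 7.927776
Γ = 0.005008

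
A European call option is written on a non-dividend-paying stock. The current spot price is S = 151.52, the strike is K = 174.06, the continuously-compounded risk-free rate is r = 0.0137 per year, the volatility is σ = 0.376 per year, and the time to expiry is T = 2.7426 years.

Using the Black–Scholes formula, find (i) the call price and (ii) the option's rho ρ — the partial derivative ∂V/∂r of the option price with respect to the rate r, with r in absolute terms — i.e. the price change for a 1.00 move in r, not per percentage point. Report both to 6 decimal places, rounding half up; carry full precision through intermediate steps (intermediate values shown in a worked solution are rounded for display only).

price = 31.446717
ρ = 146.139026

σ√T = 0.376·√2.7426 = 0.622686
d₁ = (ln(S/K) + (r+σ²/2)T) / (σ√T) = (ln(151.52/174.06) + (0.0137+0.376²/2)·2.7426) / 0.622686 = (-0.138682 + 0.231443) / 0.622686 = 0.148968
d₂ = d₁ − σ√T = 0.148968 − 0.622686 = -0.473718
e^{−rT} = e^{−0.0137·2.7426} = 0.963124
N(d₁) = 0.559210,  N(d₂) = 0.317850
Call price V = S·N(d₁) − K·e^{−rT}·N(d₂) = 84.731565 − 53.284849 = 31.446717
ρ = K·T·e^{−rT}·N(d₂) = 146.139026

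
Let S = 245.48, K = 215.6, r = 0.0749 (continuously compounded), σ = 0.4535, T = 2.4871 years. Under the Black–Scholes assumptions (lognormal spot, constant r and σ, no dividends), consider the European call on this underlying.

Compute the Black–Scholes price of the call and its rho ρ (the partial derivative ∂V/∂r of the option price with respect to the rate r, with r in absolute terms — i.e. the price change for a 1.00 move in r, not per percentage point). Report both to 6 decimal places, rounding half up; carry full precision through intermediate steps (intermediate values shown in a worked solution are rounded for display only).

price = 97.948330
ρ = 237.499727

σ√T = 0.4535·√2.4871 = 0.715194
d₁ = (ln(S/K) + (r+σ²/2)T) / (σ√T) = (ln(245.48/215.6) + (0.0749+0.4535²/2)·2.4871) / 0.715194 = (0.129791 + 0.442035) / 0.715194 = 0.799539
d₂ = d₁ − σ√T = 0.799539 − 0.715194 = 0.084345
e^{−rT} = e^{−0.0749·2.4871} = 0.830038
N(d₁) = 0.788011,  N(d₂) = 0.533609
Call price V = S·N(d₁) − K·e^{−rT}·N(d₂) = 193.440963 − 95.492633 = 97.948330
ρ = K·T·e^{−rT}·N(d₂) = 237.499727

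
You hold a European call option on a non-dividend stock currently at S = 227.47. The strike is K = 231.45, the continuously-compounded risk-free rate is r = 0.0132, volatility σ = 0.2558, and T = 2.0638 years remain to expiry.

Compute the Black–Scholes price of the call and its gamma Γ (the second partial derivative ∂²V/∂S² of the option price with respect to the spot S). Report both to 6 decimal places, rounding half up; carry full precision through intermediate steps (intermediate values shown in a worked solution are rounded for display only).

price = 34.129803
Γ = 0.004668

σ√T = 0.2558·√2.0638 = 0.367481
d₁ = (ln(S/K) + (r+σ²/2)T) / (σ√T) = (ln(227.47/231.45) + (0.0132+0.2558²/2)·2.0638) / 0.367481 = (-0.017346 + 0.094763) / 0.367481 = 0.210671
d₂ = d₁ − σ√T = 0.210671 − 0.367481 = -0.156809
e^{−rT} = e^{−0.0132·2.0638} = 0.973126
N(d₁) = 0.583428,  N(d₂) = 0.437698
Call price V = S·N(d₁) − K·e^{−rT}·N(d₂) = 132.712399 − 98.582596 = 34.129803
φ(d₁) = (1/√(2π))·e^{−d₁²/2} = 0.390187
Γ = φ(d₁) / (S·σ·√T) = 0.004668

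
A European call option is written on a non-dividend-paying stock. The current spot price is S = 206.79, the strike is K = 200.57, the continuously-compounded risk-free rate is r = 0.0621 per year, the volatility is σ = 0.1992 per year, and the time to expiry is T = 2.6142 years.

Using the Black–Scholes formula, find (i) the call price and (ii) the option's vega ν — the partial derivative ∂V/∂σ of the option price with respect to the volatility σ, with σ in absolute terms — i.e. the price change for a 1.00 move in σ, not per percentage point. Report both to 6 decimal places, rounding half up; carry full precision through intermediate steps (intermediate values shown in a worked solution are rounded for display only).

price = 46.424170
ν = 99.934304

σ√T = 0.1992·√2.6142 = 0.322076
d₁ = (ln(S/K) + (r+σ²/2)T) / (σ√T) = (ln(206.79/200.57) + (0.0621+0.1992²/2)·2.6142) / 0.322076 = (0.030540 + 0.214208) / 0.322076 = 0.759910
d₂ = d₁ − σ√T = 0.759910 − 0.322076 = 0.437833
e^{−rT} = e^{−0.0621·2.6142} = 0.850151
N(d₁) = 0.776346,  N(d₂) = 0.669246
Call price V = S·N(d₁) − K·e^{−rT}·N(d₂) = 160.540525 − 114.116355 = 46.424170
φ(d₁) = (1/√(2π))·e^{−d₁²/2} = 0.298893
ν = S·φ(d₁)·√T = 99.934304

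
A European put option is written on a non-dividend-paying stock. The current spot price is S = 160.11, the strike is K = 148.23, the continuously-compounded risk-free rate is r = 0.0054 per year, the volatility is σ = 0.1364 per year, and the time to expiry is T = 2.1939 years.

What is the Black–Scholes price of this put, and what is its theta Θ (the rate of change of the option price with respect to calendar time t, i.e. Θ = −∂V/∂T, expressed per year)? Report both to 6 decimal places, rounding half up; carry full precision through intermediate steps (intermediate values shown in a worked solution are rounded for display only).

σ√T = 0.1364·√2.1939 = 0.202033
d₁ = (ln(S/K) + (r+σ²/2)T) / (σ√T) = (ln(160.11/148.23) + (0.0054+0.1364²/2)·2.1939) / 0.202033 = (0.077096 + 0.032256) / 0.202033 = 0.541256
d₂ = d₁ − σ√T = 0.541256 − 0.202033 = 0.339223
e^{−rT} = e^{−0.0054·2.1939} = 0.988223
N(−d₁) = 0.294166,  N(−d₂) = 0.367221
Put price V = K·e^{−rT}·N(−d₂) − S·N(−d₁) = 53.792084 − 47.098840 = 6.693244
φ(d₁) = (1/√(2π))·e^{−d₁²/2} = 0.344584
Θ = −S·φ(d₁)·σ/(2√T) + r·K·e^{−rT}·N(−d₂) = −2.540326 + 0.290477 = -2.249848

price = 6.693244
Θ = -2.249848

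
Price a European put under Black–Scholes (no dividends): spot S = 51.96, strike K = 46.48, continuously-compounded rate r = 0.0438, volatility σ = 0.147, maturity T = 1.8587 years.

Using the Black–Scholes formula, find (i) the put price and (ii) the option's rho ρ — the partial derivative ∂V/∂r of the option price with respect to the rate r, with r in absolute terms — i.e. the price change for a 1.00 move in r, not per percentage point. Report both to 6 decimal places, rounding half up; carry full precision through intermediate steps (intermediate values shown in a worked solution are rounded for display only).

σ√T = 0.147·√1.8587 = 0.200411
d₁ = (ln(S/K) + (r+σ²/2)T) / (σ√T) = (ln(51.96/46.48) + (0.0438+0.147²/2)·1.8587) / 0.200411 = (0.111452 + 0.101493) / 0.200411 = 1.062543
d₂ = d₁ − σ√T = 1.062543 − 0.200411 = 0.862132
e^{−rT} = e^{−0.0438·1.8587} = 0.921815
N(−d₁) = 0.143995,  N(−d₂) = 0.194308
Put price V = K·e^{−rT}·N(−d₂) − S·N(−d₁) = 8.325292 − 7.481964 = 0.843328
ρ = −K·T·e^{−rT}·N(−d₂) = -15.474220

price = 0.843328
ρ = -15.474220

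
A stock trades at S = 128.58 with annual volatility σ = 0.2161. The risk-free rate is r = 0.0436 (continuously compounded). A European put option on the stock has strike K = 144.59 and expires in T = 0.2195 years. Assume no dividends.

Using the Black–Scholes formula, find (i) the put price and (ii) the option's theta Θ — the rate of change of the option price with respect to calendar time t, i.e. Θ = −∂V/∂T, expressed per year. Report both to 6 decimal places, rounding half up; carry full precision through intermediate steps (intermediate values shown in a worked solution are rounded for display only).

price = 15.642725
Θ = -1.657936

σ√T = 0.2161·√0.2195 = 0.101245
d₁ = (ln(S/K) + (r+σ²/2)T) / (σ√T) = (ln(128.58/144.59) + (0.0436+0.2161²/2)·0.2195) / 0.101245 = (-0.117351 + 0.014695) / 0.101245 = -1.013935
d₂ = d₁ − σ√T = -1.013935 − 0.101245 = -1.115179
e^{−rT} = e^{−0.0436·0.2195} = 0.990475
N(−d₁) = 0.844693,  N(−d₂) = 0.867613
Put price V = K·e^{−rT}·N(−d₂) − S·N(−d₁) = 124.253351 − 108.610626 = 15.642725
φ(d₁) = (1/√(2π))·e^{−d₁²/2} = 0.238599
Θ = −S·φ(d₁)·σ/(2√T) + r·K·e^{−rT}·N(−d₂) = −7.075382 + 5.417446 = -1.657936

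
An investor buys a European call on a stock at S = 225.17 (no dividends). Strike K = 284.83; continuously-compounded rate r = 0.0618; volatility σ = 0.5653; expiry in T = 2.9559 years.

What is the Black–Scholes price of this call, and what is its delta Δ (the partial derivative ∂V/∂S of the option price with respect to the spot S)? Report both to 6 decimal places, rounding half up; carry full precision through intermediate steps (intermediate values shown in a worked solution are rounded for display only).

price = 80.309008
Δ = 0.667157

σ√T = 0.5653·√2.9559 = 0.971905
d₁ = (ln(S/K) + (r+σ²/2)T) / (σ√T) = (ln(225.17/284.83) + (0.0618+0.5653²/2)·2.9559) / 0.971905 = (-0.235037 + 0.654974) / 0.971905 = 0.432077
d₂ = d₁ − σ√T = 0.432077 − 0.971905 = -0.539828
e^{−rT} = e^{−0.0618·2.9559} = 0.833039
N(d₁) = 0.667157,  N(d₂) = 0.294658
Call price V = S·N(d₁) − K·e^{−rT}·N(d₂) = 150.223778 − 69.914770 = 80.309008
Δ = N(d₁) = 0.667157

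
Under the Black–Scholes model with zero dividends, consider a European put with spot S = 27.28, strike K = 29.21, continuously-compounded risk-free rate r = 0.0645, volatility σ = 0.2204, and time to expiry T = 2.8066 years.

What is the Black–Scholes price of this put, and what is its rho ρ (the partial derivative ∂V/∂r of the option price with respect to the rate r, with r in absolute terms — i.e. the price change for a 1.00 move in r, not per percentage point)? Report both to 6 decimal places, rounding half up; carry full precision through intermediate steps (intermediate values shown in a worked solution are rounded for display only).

σ√T = 0.2204·√2.8066 = 0.369234
d₁ = (ln(S/K) + (r+σ²/2)T) / (σ√T) = (ln(27.28/29.21) + (0.0645+0.2204²/2)·2.8066) / 0.369234 = (-0.068357 + 0.249193) / 0.369234 = 0.489758
d₂ = d₁ − σ√T = 0.489758 − 0.369234 = 0.120524
e^{−rT} = e^{−0.0645·2.8066} = 0.834414
N(−d₁) = 0.312153,  N(−d₂) = 0.452034
Put price V = K·e^{−rT}·N(−d₂) − S·N(−d₁) = 11.017532 − 8.515523 = 2.502009
ρ = −K·T·e^{−rT}·N(−d₂) = -30.921805

price = 2.502009
ρ = -30.921805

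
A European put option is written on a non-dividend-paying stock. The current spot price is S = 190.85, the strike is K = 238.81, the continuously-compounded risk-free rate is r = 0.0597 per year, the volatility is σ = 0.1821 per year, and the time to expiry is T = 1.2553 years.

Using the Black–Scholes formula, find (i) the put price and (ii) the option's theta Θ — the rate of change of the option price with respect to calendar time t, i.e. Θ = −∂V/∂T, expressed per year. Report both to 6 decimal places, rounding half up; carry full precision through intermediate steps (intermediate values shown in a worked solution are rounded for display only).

σ√T = 0.1821·√1.2553 = 0.204025
d₁ = (ln(S/K) + (r+σ²/2)T) / (σ√T) = (ln(190.85/238.81) + (0.0597+0.1821²/2)·1.2553) / 0.204025 = (-0.224180 + 0.095755) / 0.204025 = -0.629461
d₂ = d₁ − σ√T = -0.629461 − 0.204025 = -0.833486
e^{−rT} = e^{−0.0597·1.2553} = 0.927798
N(−d₁) = 0.735476,  N(−d₂) = 0.797715
Put price V = K·e^{−rT}·N(−d₂) − S·N(−d₁) = 176.747592 − 140.365680 = 36.381912
φ(d₁) = (1/√(2π))·e^{−d₁²/2} = 0.327244
Θ = −S·φ(d₁)·σ/(2√T) + r·K·e^{−rT}·N(−d₂) = −5.075397 + 10.551831 = 5.476434

price = 36.381912
Θ = 5.476434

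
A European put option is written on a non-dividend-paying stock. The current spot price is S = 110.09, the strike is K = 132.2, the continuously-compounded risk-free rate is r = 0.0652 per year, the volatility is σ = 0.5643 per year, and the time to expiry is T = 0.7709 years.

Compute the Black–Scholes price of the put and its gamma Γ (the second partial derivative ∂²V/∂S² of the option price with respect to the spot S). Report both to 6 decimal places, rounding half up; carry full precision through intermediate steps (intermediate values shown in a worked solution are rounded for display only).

σ√T = 0.5643·√0.7709 = 0.495461
d₁ = (ln(S/K) + (r+σ²/2)T) / (σ√T) = (ln(110.09/132.2) + (0.0652+0.5643²/2)·0.7709) / 0.495461 = (-0.183018 + 0.173003) / 0.495461 = -0.020212
d₂ = d₁ − σ√T = -0.020212 − 0.495461 = -0.515673
e^{−rT} = e^{−0.0652·0.7709} = 0.950980
N(−d₁) = 0.508063,  N(−d₂) = 0.696959
Put price V = K·e^{−rT}·N(−d₂) − S·N(−d₁) = 87.621285 − 55.932660 = 31.688625
φ(d₁) = (1/√(2π))·e^{−d₁²/2} = 0.398861
Γ = φ(d₁) / (S·σ·√T) = 0.007312

price = 31.688625
Γ = 0.007312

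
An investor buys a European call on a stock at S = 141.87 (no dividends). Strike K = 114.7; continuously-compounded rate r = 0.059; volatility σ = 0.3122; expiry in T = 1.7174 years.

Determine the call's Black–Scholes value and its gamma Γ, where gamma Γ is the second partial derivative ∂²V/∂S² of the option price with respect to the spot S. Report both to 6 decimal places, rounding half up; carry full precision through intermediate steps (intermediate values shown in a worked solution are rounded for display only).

σ√T = 0.3122·√1.7174 = 0.409137
d₁ = (ln(S/K) + (r+σ²/2)T) / (σ√T) = (ln(141.87/114.7) + (0.059+0.3122²/2)·1.7174) / 0.409137 = (0.212591 + 0.185023) / 0.409137 = 0.971837
d₂ = d₁ − σ√T = 0.971837 − 0.409137 = 0.562700
e^{−rT} = e^{−0.059·1.7174} = 0.903638
N(d₁) = 0.834434,  N(d₂) = 0.713180
Call price V = S·N(d₁) − K·e^{−rT}·N(d₂) = 118.381164 − 73.919189 = 44.461976
φ(d₁) = (1/√(2π))·e^{−d₁²/2} = 0.248784
Γ = φ(d₁) / (S·σ·√T) = 0.004286

price = 44.461976
Γ = 0.004286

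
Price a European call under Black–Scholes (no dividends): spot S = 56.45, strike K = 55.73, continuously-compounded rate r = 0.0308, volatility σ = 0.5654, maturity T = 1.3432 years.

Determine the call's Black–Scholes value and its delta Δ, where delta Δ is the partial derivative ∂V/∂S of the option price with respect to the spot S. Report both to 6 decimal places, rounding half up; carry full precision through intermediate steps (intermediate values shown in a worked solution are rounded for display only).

σ√T = 0.5654·√1.3432 = 0.655279
d₁ = (ln(S/K) + (r+σ²/2)T) / (σ√T) = (ln(56.45/55.73) + (0.0308+0.5654²/2)·1.3432) / 0.655279 = (0.012837 + 0.256066) / 0.655279 = 0.410363
d₂ = d₁ − σ√T = 0.410363 − 0.655279 = -0.244915
e^{−rT} = e^{−0.0308·1.3432} = 0.959474
N(d₁) = 0.659230,  N(d₂) = 0.403261
Call price V = S·N(d₁) − K·e^{−rT}·N(d₂) = 37.213550 − 21.562951 = 15.650599
Δ = N(d₁) = 0.659230

price = 15.650599
Δ = 0.659230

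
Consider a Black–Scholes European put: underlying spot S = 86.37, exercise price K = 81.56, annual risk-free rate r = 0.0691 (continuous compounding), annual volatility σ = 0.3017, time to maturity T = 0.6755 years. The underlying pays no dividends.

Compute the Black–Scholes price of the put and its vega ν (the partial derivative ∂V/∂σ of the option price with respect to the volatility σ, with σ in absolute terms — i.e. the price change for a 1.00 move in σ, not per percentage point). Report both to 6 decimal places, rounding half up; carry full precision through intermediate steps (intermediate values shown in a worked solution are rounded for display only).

price = 4.534233
ν = 24.433549

σ√T = 0.3017·√0.6755 = 0.247964
d₁ = (ln(S/K) + (r+σ²/2)T) / (σ√T) = (ln(86.37/81.56) + (0.0691+0.3017²/2)·0.6755) / 0.247964 = (0.057301 + 0.077420) / 0.247964 = 0.543311
d₂ = d₁ − σ√T = 0.543311 − 0.247964 = 0.295348
e^{−rT} = e^{−0.0691·0.6755} = 0.954396
N(−d₁) = 0.293458,  N(−d₂) = 0.383864
Put price V = K·e^{−rT}·N(−d₂) − S·N(−d₁) = 29.880174 − 25.345941 = 4.534233
φ(d₁) = (1/√(2π))·e^{−d₁²/2} = 0.344200
ν = S·φ(d₁)·√T = 24.433549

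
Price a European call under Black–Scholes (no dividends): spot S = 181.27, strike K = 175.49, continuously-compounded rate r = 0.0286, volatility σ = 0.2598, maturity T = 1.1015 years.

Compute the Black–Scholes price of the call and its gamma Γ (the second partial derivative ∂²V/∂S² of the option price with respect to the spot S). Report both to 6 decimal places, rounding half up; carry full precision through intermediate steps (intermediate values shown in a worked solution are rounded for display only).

σ√T = 0.2598·√1.1015 = 0.272666
d₁ = (ln(S/K) + (r+σ²/2)T) / (σ√T) = (ln(181.27/175.49) + (0.0286+0.2598²/2)·1.1015) / 0.272666 = (0.032406 + 0.068676) / 0.272666 = 0.370717
d₂ = d₁ − σ√T = 0.370717 − 0.272666 = 0.098050
e^{−rT} = e^{−0.0286·1.1015} = 0.968988
N(d₁) = 0.644576,  N(d₂) = 0.539054
Call price V = S·N(d₁) − K·e^{−rT}·N(d₂) = 116.842237 − 91.664884 = 25.177353
φ(d₁) = (1/√(2π))·e^{−d₁²/2} = 0.372449
Γ = φ(d₁) / (S·σ·√T) = 0.007535

price = 25.177353
Γ = 0.007535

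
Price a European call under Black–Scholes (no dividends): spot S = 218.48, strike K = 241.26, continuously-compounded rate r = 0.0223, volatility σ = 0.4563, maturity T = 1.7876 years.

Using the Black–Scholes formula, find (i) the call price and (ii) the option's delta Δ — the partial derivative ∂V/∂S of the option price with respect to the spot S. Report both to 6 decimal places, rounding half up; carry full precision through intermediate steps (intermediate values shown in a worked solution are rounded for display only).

price = 47.532795
Δ = 0.582311

σ√T = 0.4563·√1.7876 = 0.610078
d₁ = (ln(S/K) + (r+σ²/2)T) / (σ√T) = (ln(218.48/241.26) + (0.0223+0.4563²/2)·1.7876) / 0.610078 = (-0.099181 + 0.225961) / 0.610078 = 0.207810
d₂ = d₁ − σ√T = 0.207810 − 0.610078 = -0.402268
e^{−rT} = e^{−0.0223·1.7876} = 0.960921
N(d₁) = 0.582311,  N(d₂) = 0.343743
Call price V = S·N(d₁) − K·e^{−rT}·N(d₂) = 127.223409 − 79.690614 = 47.532795
Δ = N(d₁) = 0.582311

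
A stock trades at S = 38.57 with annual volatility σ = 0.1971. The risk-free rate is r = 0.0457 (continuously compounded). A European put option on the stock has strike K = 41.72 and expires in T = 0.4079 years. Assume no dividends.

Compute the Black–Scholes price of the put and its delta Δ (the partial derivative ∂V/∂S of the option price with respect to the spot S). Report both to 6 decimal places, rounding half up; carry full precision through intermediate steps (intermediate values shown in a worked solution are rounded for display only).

σ√T = 0.1971·√0.4079 = 0.125882
d₁ = (ln(S/K) + (r+σ²/2)T) / (σ√T) = (ln(38.57/41.72) + (0.0457+0.1971²/2)·0.4079) / 0.125882 = (-0.078506 + 0.026564) / 0.125882 = -0.412622
d₂ = d₁ − σ√T = -0.412622 − 0.125882 = -0.538504
e^{−rT} = e^{−0.0457·0.4079} = 0.981532
N(−d₁) = 0.660058,  N(−d₂) = 0.704885
Put price V = K·e^{−rT}·N(−d₂) − S·N(−d₁) = 28.864709 − 25.458449 = 3.406260
Δ = −N(−d₁) = -0.660058

price = 3.406260
Δ = -0.660058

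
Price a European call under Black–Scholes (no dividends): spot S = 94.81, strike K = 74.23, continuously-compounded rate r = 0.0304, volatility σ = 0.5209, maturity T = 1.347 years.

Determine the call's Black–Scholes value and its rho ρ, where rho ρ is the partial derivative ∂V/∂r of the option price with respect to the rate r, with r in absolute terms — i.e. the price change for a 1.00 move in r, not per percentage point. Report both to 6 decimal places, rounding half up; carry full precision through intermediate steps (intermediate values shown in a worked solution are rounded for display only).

price = 33.583118
ρ = 54.474397

σ√T = 0.5209·√1.347 = 0.604558
d₁ = (ln(S/K) + (r+σ²/2)T) / (σ√T) = (ln(94.81/74.23) + (0.0304+0.5209²/2)·1.347) / 0.604558 = (0.244707 + 0.223694) / 0.604558 = 0.774782
d₂ = d₁ − σ√T = 0.774782 − 0.604558 = 0.170223
e^{−rT} = e^{−0.0304·1.347} = 0.959878
N(d₁) = 0.780766,  N(d₂) = 0.567583
Call price V = S·N(d₁) − K·e^{−rT}·N(d₂) = 74.024392 − 40.441274 = 33.583118
ρ = K·T·e^{−rT}·N(d₂) = 54.474397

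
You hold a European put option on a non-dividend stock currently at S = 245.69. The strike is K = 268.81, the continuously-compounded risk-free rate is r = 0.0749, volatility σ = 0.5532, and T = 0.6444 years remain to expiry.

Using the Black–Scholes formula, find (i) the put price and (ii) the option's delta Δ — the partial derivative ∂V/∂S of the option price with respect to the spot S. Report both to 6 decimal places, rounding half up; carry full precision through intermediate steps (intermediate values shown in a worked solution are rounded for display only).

price = 49.507989
Δ = -0.448992

σ√T = 0.5532·√0.6444 = 0.444079
d₁ = (ln(S/K) + (r+σ²/2)T) / (σ√T) = (ln(245.69/268.81) + (0.0749+0.5532²/2)·0.6444) / 0.444079 = (-0.089934 + 0.146869) / 0.444079 = 0.128208
d₂ = d₁ − σ√T = 0.128208 − 0.444079 = -0.315871
e^{−rT} = e^{−0.0749·0.6444} = 0.952881
N(−d₁) = 0.448992,  N(−d₂) = 0.623950
Put price V = K·e^{−rT}·N(−d₂) − S·N(−d₁) = 159.820916 − 110.312927 = 49.507989
Δ = −N(−d₁) = -0.448992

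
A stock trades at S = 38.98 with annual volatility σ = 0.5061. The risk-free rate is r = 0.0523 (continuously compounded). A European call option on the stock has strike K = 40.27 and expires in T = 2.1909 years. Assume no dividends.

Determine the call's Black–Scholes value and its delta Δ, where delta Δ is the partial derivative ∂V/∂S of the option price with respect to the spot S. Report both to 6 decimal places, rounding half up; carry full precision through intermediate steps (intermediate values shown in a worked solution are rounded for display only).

σ√T = 0.5061·√2.1909 = 0.749113
d₁ = (ln(S/K) + (r+σ²/2)T) / (σ√T) = (ln(38.98/40.27) + (0.0523+0.5061²/2)·2.1909) / 0.749113 = (-0.032558 + 0.395170) / 0.749113 = 0.484054
d₂ = d₁ − σ√T = 0.484054 − 0.749113 = -0.265059
e^{−rT} = e^{−0.0523·2.1909} = 0.891737
N(d₁) = 0.685826,  N(d₂) = 0.395482
Call price V = S·N(d₁) − K·e^{−rT}·N(d₂) = 26.733508 − 14.201852 = 12.531656
Δ = N(d₁) = 0.685826

price = 12.531656
Δ = 0.685826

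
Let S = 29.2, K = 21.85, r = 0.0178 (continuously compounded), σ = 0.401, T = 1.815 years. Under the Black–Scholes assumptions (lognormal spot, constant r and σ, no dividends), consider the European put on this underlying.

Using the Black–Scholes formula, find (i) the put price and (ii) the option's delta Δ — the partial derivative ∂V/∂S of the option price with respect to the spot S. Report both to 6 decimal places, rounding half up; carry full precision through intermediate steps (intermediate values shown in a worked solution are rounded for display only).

σ√T = 0.401·√1.815 = 0.540235
d₁ = (ln(S/K) + (r+σ²/2)T) / (σ√T) = (ln(29.2/21.85) + (0.0178+0.401²/2)·1.815) / 0.540235 = (0.289968 + 0.178234) / 0.540235 = 0.866663
d₂ = d₁ − σ√T = 0.866663 − 0.540235 = 0.326428
e^{−rT} = e^{−0.0178·1.815} = 0.968209
N(−d₁) = 0.193063,  N(−d₂) = 0.372050
Put price V = K·e^{−rT}·N(−d₂) − S·N(−d₁) = 7.870862 − 5.637449 = 2.233413
Δ = −N(−d₁) = -0.193063

price = 2.233413
Δ = -0.193063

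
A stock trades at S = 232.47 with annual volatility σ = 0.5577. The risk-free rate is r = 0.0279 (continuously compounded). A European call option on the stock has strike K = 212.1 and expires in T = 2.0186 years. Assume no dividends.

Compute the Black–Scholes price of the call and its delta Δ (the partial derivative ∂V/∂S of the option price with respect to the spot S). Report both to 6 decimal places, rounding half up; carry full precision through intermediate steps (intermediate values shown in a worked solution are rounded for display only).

price = 83.772300
Δ = 0.720051

σ√T = 0.5577·√2.0186 = 0.792366
d₁ = (ln(S/K) + (r+σ²/2)T) / (σ√T) = (ln(232.47/212.1) + (0.0279+0.5577²/2)·2.0186) / 0.792366 = (0.091703 + 0.370241) / 0.792366 = 0.582993
d₂ = d₁ − σ√T = 0.582993 − 0.792366 = -0.209372
e^{−rT} = e^{−0.0279·2.0186} = 0.945238
N(d₁) = 0.720051,  N(d₂) = 0.417079
Call price V = S·N(d₁) − K·e^{−rT}·N(d₂) = 167.390289 − 83.617989 = 83.772300
Δ = N(d₁) = 0.720051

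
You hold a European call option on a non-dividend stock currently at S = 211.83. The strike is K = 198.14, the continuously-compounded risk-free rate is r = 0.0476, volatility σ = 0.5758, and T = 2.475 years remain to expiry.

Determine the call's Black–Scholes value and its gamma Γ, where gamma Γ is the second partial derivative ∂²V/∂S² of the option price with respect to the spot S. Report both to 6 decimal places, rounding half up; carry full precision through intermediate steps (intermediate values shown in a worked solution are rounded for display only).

σ√T = 0.5758·√2.475 = 0.905856
d₁ = (ln(S/K) + (r+σ²/2)T) / (σ√T) = (ln(211.83/198.14) + (0.0476+0.5758²/2)·2.475) / 0.905856 = (0.066810 + 0.528098) / 0.905856 = 0.656736
d₂ = d₁ − σ√T = 0.656736 − 0.905856 = -0.249121
e^{−rT} = e^{−0.0476·2.475} = 0.888865
N(d₁) = 0.744325,  N(d₂) = 0.401634
Call price V = S·N(d₁) − K·e^{−rT}·N(d₂) = 157.670260 − 70.735608 = 86.934652
φ(d₁) = (1/√(2π))·e^{−d₁²/2} = 0.321554
Γ = φ(d₁) / (S·σ·√T) = 0.001676

price = 86.934652
Γ = 0.001676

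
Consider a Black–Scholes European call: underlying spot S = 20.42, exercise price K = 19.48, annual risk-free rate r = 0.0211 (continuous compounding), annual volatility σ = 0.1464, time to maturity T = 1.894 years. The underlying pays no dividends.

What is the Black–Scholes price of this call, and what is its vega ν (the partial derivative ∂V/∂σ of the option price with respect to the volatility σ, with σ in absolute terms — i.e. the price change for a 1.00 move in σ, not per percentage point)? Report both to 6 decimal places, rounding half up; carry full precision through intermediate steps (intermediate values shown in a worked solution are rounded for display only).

price = 2.565646
ν = 9.726769

σ√T = 0.1464·√1.894 = 0.201480
d₁ = (ln(S/K) + (r+σ²/2)T) / (σ√T) = (ln(20.42/19.48) + (0.0211+0.1464²/2)·1.894) / 0.201480 = (0.047127 + 0.060260) / 0.201480 = 0.532992
d₂ = d₁ − σ√T = 0.532992 − 0.201480 = 0.331512
e^{−rT} = e^{−0.0211·1.894} = 0.960825
N(d₁) = 0.702980,  N(d₂) = 0.629871
Call price V = S·N(d₁) − K·e^{−rT}·N(d₂) = 14.354858 − 11.789211 = 2.565646
φ(d₁) = (1/√(2π))·e^{−d₁²/2} = 0.346117
ν = S·φ(d₁)·√T = 9.726769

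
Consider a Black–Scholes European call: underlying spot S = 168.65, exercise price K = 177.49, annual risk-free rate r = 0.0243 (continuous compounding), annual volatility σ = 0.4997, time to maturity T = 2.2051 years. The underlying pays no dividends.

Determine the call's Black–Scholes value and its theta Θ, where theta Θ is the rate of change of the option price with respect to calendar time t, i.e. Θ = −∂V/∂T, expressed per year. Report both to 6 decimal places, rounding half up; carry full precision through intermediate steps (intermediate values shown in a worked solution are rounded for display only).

price = 48.952681
Θ = -12.011857

σ√T = 0.4997·√2.2051 = 0.742033
d₁ = (ln(S/K) + (r+σ²/2)T) / (σ√T) = (ln(168.65/177.49) + (0.0243+0.4997²/2)·2.2051) / 0.742033 = (-0.051089 + 0.328891) / 0.742033 = 0.374379
d₂ = d₁ − σ√T = 0.374379 − 0.742033 = -0.367654
e^{−rT} = e^{−0.0243·2.2051} = 0.947826
N(d₁) = 0.645939,  N(d₂) = 0.356566
Call price V = S·N(d₁) − K·e^{−rT}·N(d₂) = 108.937608 − 59.984926 = 48.952681
φ(d₁) = (1/√(2π))·e^{−d₁²/2} = 0.371942
Θ = −S·φ(d₁)·σ/(2√T) − r·K·e^{−rT}·N(d₂) = −10.554223 − 1.457634 = -12.011857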